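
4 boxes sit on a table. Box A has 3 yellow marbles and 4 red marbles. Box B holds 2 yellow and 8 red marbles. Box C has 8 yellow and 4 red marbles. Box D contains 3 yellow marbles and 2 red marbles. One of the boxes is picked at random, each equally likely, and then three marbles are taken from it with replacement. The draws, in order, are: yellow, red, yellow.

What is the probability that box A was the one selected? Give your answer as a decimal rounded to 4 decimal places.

The likelihood of the observed sequence under each hypothesis: P(data | box A) = (3/7)(4/7)(3/7) = 0.10496; P(data | box B) = (2/10)(8/10)(2/10) = 0.032; P(data | box C) = (8/12)(4/12)(8/12) = 0.14815; P(data | box D) = (3/5)(2/5)(3/5) = 0.144.
Weighting by the prior gives 1/4 · 0.10496 = 0.026239, 1/4 · 0.032 = 0.008, 1/4 · 0.14815 = 0.037037, 1/4 · 0.144 = 0.036; these sum to 0.10728.
Therefore the posterior P(box A | data) = (0.026239) / (0.10728) = 0.24459.

0.2446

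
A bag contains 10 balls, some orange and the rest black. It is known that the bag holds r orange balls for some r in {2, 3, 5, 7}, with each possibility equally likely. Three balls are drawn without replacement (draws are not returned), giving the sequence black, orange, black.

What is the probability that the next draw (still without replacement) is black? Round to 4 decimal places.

The likelihood of the observed sequence under each hypothesis: P(data | r = 2) = (8/10)(2/9)(7/8) = 7/45; P(data | r = 3) = (7/10)(3/9)(6/8) = 7/40; P(data | r = 5) = (5/10)(5/9)(4/8) = 5/36; P(data | r = 7) = (3/10)(7/9)(2/8) = 7/120.
Weighting by the prior gives 1/4 · 7/45 = 7/180, 1/4 · 7/40 = 7/160, 1/4 · 5/36 = 5/144, 1/4 · 7/120 = 7/480; these sum to 19/144.
Normalising, the posterior is P(r = 2 | data) = 28/95, P(r = 3 | data) = 63/190, P(r = 5 | data) = 5/19, P(r = 7 | data) = 21/190.
The predictive probability is P(black next | data) = (6/7)(28/95) + (5/7)(63/190) + (3/7)(5/19) + (1/7)(21/190) = 411/665.

0.6180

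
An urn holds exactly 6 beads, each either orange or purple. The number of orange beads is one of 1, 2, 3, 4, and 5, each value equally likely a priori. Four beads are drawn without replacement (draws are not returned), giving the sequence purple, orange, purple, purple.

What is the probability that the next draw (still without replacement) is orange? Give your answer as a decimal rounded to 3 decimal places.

Compute the likelihood of the observed sequence for each case: P(data | r = 1) = (5/6)(1/5)(4/4)(3/3) = 1/6; P(data | r = 2) = (4/6)(2/5)(3/4)(2/3) = 2/15; P(data | r = 3) = (3/6)(3/5)(2/4)(1/3) = 1/20; P(data | r = 4) = (2/6)(4/5)(1/4)(0/3) = 0; P(data | r = 5) = (1/6)(5/5)(0/4) = 0.
Multiplying each by its prior: 1/5 · 1/6 = 1/30, 1/5 · 2/15 = 2/75, 1/5 · 1/20 = 1/100, 1/5 · 0 = 0, 1/5 · 0 = 0; with total 7/100.
The posterior is then P(r = 1 | data) = 10/21, P(r = 2 | data) = 8/21, P(r = 3 | data) = 1/7, P(r = 4 | data) = 0, P(r = 5 | data) = 0.
Averaging over the posterior, P(orange next | data) = (0)(10/21) + (1/2)(8/21) + (1)(1/7) = 1/3.

0.333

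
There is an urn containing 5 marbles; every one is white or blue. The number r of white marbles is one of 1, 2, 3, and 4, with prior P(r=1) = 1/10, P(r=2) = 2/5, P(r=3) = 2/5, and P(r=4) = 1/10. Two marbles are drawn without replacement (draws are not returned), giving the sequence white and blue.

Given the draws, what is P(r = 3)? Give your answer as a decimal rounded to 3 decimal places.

0.429

Under each hypothesis, the probability of the observed sequence is: P(data | r = 1) = (1/5)(4/4) = 1/5; P(data | r = 2) = (2/5)(3/4) = 3/10; P(data | r = 3) = (3/5)(2/4) = 3/10; P(data | r = 4) = (4/5)(1/4) = 1/5.
Multiplying each by its prior: 1/10 · 1/5 = 1/50, 2/5 · 3/10 = 3/25, 2/5 · 3/10 = 3/25, 1/10 · 1/5 = 1/50; summing to 7/25.
By Bayes' rule, P(r = 3 | data) = (3/25) / (7/25) = 3/7.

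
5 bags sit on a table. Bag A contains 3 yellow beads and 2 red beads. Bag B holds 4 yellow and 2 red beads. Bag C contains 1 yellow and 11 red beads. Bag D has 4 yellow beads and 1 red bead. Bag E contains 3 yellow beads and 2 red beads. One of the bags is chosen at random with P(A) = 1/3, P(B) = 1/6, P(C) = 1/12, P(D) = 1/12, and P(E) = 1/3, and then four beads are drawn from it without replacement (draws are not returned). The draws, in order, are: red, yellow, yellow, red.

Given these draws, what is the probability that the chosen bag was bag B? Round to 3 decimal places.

Under each hypothesis, the probability of the observed sequence is: P(data | bag A) = (2/5)(3/4)(2/3)(1/2) = 1/10; P(data | bag B) = (2/6)(4/5)(3/4)(1/3) = 1/15; P(data | bag C) = (11/12)(1/11)(0/10) = 0; P(data | bag D) = (1/5)(4/4)(3/3)(0/2) = 0; P(data | bag E) = (2/5)(3/4)(2/3)(1/2) = 1/10.
The prior-weighted likelihoods are 1/3 · 1/10 = 1/30, 1/6 · 1/15 = 1/90, 1/12 · 0 = 0, 1/12 · 0 = 0, 1/3 · 1/10 = 1/30; these sum to 7/90.
Hence P(bag B | data) = (1/90) / (7/90) = 1/7.

0.143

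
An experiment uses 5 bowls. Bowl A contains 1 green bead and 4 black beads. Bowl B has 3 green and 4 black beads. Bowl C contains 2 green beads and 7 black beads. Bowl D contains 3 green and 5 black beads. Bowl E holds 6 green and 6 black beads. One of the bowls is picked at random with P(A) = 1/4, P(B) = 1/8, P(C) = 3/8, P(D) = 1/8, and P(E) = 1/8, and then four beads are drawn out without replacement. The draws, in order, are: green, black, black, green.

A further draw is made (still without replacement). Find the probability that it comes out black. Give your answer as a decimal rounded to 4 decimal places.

0.7334

For each hypothesis, P(data | H) works out to: P(data | bowl A) = (1/5)(4/4)(3/3)(0/2) = 0; P(data | bowl B) = (3/7)(4/6)(3/5)(2/4) = 0.085714; P(data | bowl C) = (2/9)(7/8)(6/7)(1/6) = 0.027778; P(data | bowl D) = (3/8)(5/7)(4/6)(2/5) = 0.071429; P(data | bowl E) = (6/12)(6/11)(5/10)(5/9) = 0.075758.
The prior-weighted likelihoods are 1/4 · 0 = 0, 1/8 · 0.085714 = 0.010714, 3/8 · 0.027778 = 0.010417, 1/8 · 0.071429 = 0.0089286, 1/8 · 0.075758 = 0.0094697; these sum to 0.039529.
Normalising, the posterior is P(bowl A | data) = 0, P(bowl B | data) = 0.27105, P(bowl C | data) = 0.26352, P(bowl D | data) = 0.22587, P(bowl E | data) = 0.23956.
Averaging over the posterior, P(black next | data) = (2/3)(0.27105) + (1)(0.26352) + (3/4)(0.22587) + (1/2)(0.23956) = 0.7334.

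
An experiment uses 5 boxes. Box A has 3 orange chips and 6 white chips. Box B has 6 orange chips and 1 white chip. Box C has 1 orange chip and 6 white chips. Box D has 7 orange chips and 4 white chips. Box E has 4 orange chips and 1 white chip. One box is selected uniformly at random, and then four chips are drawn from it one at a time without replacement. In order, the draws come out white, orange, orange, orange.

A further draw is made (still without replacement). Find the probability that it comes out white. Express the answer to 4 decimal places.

0.1245

Under each hypothesis, the probability of the observed sequence is: P(data | box A) = (6/9)(3/8)(2/7)(1/6) = 0.011905; P(data | box B) = (1/7)(6/6)(5/5)(4/4) = 0.14286; P(data | box C) = (6/7)(1/6)(0/5) = 0; P(data | box D) = (4/11)(7/10)(6/9)(5/8) = 0.10606; P(data | box E) = (1/5)(4/4)(3/3)(2/2) = 0.2.
Multiplying each by its prior: 1/5 · 0.011905 = 0.002381, 1/5 · 0.14286 = 0.028571, 1/5 · 0 = 0, 1/5 · 0.10606 = 0.021212, 1/5 · 0.2 = 0.04; with total 0.092165.
Normalising, the posterior is P(box A | data) = 0.025834, P(box B | data) = 0.31, P(box C | data) = 0, P(box D | data) = 0.23016, P(box E | data) = 0.43401.
Averaging over the posterior, P(white next | data) = (1)(0.025834) + (0)(0.31) + (3/7)(0.23016) + (0)(0.43401) = 0.12447.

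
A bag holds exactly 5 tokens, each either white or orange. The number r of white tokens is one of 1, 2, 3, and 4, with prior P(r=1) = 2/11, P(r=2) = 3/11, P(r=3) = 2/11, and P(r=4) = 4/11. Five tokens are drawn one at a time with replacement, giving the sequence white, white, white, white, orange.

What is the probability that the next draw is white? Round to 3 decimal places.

For each hypothesis, P(data | H) works out to: P(data | r = 1) = (1/5)(1/5)(1/5)(1/5)(4/5) = 0.00128; P(data | r = 2) = (2/5)(2/5)(2/5)(2/5)(3/5) = 0.01536; P(data | r = 3) = (3/5)(3/5)(3/5)(3/5)(2/5) = 0.05184; P(data | r = 4) = (4/5)(4/5)(4/5)(4/5)(1/5) = 0.08192.
Weighting by the prior gives 2/11 · 0.00128 = 0.00023273, 3/11 · 0.01536 = 0.0041891, 2/11 · 0.05184 = 0.0094255, 4/11 · 0.08192 = 0.029789; with total 0.043636.
Normalising, the posterior is P(r = 1 | data) = 0.0053333, P(r = 2 | data) = 0.096, P(r = 3 | data) = 0.216, P(r = 4 | data) = 0.68267.
Averaging over the posterior, P(white next | data) = (1/5)(0.0053333) + (2/5)(0.096) + (3/5)(0.216) + (4/5)(0.68267) = 0.7152.

0.715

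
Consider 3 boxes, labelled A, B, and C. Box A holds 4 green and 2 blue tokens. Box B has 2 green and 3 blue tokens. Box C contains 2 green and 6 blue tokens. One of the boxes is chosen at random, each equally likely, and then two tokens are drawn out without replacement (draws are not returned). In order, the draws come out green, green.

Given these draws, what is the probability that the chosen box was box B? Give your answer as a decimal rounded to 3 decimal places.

0.187

For each hypothesis, P(data | H) works out to: P(data | box A) = (4/6)(3/5) = 2/5; P(data | box B) = (2/5)(1/4) = 1/10; P(data | box C) = (2/8)(1/7) = 1/28.
The prior-weighted likelihoods are 1/3 · 2/5 = 2/15, 1/3 · 1/10 = 1/30, 1/3 · 1/28 = 1/84; with total 5/28.
So P(box B | data) = (1/30) / (5/28) = 14/75.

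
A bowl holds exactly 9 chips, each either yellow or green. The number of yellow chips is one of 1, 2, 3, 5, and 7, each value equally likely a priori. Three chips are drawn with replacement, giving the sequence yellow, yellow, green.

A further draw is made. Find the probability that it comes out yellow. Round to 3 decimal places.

Compute the likelihood of the observed sequence for each case: P(data | r = 1) = (1/9)(1/9)(8/9) = 0.010974; P(data | r = 2) = (2/9)(2/9)(7/9) = 0.038409; P(data | r = 3) = (3/9)(3/9)(6/9) = 0.074074; P(data | r = 5) = (5/9)(5/9)(4/9) = 0.13717; P(data | r = 7) = (7/9)(7/9)(2/9) = 0.13443.
Weighting by the prior gives 1/5 · 0.010974 = 0.0021948, 1/5 · 0.038409 = 0.0076818, 1/5 · 0.074074 = 0.014815, 1/5 · 0.13717 = 0.027435, 1/5 · 0.13443 = 0.026886; summing to 0.079012.
Dividing through by the total gives posterior P(r = 1 | data) = 0.027778, P(r = 2 | data) = 0.097222, P(r = 3 | data) = 0.1875, P(r = 5 | data) = 0.34722, P(r = 7 | data) = 0.34028.
So P(yellow next | data) = Σ P(yellow next | H) P(H | data) = (1/9)(0.027778) + (2/9)(0.097222) + (1/3)(0.1875) + (5/9)(0.34722) + (7/9)(0.34028) = 0.54475.

0.545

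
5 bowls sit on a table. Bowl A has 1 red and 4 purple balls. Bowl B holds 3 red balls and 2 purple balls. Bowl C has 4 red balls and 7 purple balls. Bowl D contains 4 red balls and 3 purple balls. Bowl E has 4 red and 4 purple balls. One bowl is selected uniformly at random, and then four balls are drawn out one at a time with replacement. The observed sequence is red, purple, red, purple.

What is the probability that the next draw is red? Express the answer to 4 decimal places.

0.4810

Compute the likelihood of the observed sequence for each case: P(data | bowl A) = (1/5)(4/5)(1/5)(4/5) = 0.0256; P(data | bowl B) = (3/5)(2/5)(3/5)(2/5) = 0.0576; P(data | bowl C) = (4/11)(7/11)(4/11)(7/11) = 0.053548; P(data | bowl D) = (4/7)(3/7)(4/7)(3/7) = 0.059975; P(data | bowl E) = (4/8)(4/8)(4/8)(4/8) = 0.0625.
Weighting by the prior gives 1/5 · 0.0256 = 0.00512, 1/5 · 0.0576 = 0.01152, 1/5 · 0.053548 = 0.01071, 1/5 · 0.059975 = 0.011995, 1/5 · 0.0625 = 0.0125; summing to 0.051845.
The posterior is then P(bowl A | data) = 0.098757, P(bowl B | data) = 0.2222, P(bowl C | data) = 0.20657, P(bowl D | data) = 0.23136, P(bowl E | data) = 0.2411.
So P(red next | data) = Σ P(red next | H) P(H | data) = (1/5)(0.098757) + (3/5)(0.2222) + (4/11)(0.20657) + (4/7)(0.23136) + (1/2)(0.2411) = 0.48095.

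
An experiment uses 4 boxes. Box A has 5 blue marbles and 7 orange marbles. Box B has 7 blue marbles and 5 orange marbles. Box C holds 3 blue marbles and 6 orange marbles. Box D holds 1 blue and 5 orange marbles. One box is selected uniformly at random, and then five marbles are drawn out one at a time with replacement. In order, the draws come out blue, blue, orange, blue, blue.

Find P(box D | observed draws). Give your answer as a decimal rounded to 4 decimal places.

0.0086

For each hypothesis, P(data | H) works out to: P(data | box A) = (5/12)(5/12)(7/12)(5/12)(5/12) = 0.017582; P(data | box B) = (7/12)(7/12)(5/12)(7/12)(7/12) = 0.048245; P(data | box C) = (3/9)(3/9)(6/9)(3/9)(3/9) = 0.0082305; P(data | box D) = (1/6)(1/6)(5/6)(1/6)(1/6) = 0.000643.
Multiplying each by its prior: 1/4 · 0.017582 = 0.0043955, 1/4 · 0.048245 = 0.012061, 1/4 · 0.0082305 = 0.0020576, 1/4 · 0.000643 = 0.00016075; these sum to 0.018675.
By Bayes' rule, P(box D | data) = (0.00016075) / (0.018675) = 0.0086077.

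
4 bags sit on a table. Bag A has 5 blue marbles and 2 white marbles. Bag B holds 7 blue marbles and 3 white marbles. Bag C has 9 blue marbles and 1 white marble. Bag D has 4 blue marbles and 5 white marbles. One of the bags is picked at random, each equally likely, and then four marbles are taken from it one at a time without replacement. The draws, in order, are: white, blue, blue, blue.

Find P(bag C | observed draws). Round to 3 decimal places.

0.245

Compute the likelihood of the observed sequence for each case: P(data | bag A) = (2/7)(5/6)(4/5)(3/4) = 0.14286; P(data | bag B) = (3/10)(7/9)(6/8)(5/7) = 0.125; P(data | bag C) = (1/10)(9/9)(8/8)(7/7) = 0.1; P(data | bag D) = (5/9)(4/8)(3/7)(2/6) = 0.039683.
The prior-weighted likelihoods are 1/4 · 0.14286 = 0.035714, 1/4 · 0.125 = 0.03125, 1/4 · 0.1 = 0.025, 1/4 · 0.039683 = 0.0099206; summing to 0.10188.
So P(bag C | data) = (0.025) / (0.10188) = 0.24537.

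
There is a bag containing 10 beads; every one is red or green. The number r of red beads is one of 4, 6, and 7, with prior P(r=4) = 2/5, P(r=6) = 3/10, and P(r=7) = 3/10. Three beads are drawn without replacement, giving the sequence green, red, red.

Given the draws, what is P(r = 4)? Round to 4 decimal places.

0.2807

Under each hypothesis, the probability of the observed sequence is: P(data | r = 4) = (6/10)(4/9)(3/8) = 1/10; P(data | r = 6) = (4/10)(6/9)(5/8) = 1/6; P(data | r = 7) = (3/10)(7/9)(6/8) = 7/40.
Multiplying each by its prior: 2/5 · 1/10 = 1/25, 3/10 · 1/6 = 1/20, 3/10 · 7/40 = 21/400; summing to 57/400.
Therefore the posterior P(r = 4 | data) = (1/25) / (57/400) = 16/57.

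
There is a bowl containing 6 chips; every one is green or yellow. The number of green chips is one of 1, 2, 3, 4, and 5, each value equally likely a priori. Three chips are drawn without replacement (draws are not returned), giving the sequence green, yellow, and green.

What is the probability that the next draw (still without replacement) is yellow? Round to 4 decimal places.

0.4000

Under each hypothesis, the probability of the observed sequence is: P(data | r = 1) = (1/6)(5/5)(0/4) = 0; P(data | r = 2) = (2/6)(4/5)(1/4) = 1/15; P(data | r = 3) = (3/6)(3/5)(2/4) = 3/20; P(data | r = 4) = (4/6)(2/5)(3/4) = 1/5; P(data | r = 5) = (5/6)(1/5)(4/4) = 1/6.
Weighting by the prior gives 1/5 · 0 = 0, 1/5 · 1/15 = 1/75, 1/5 · 3/20 = 3/100, 1/5 · 1/5 = 1/25, 1/5 · 1/6 = 1/30; these sum to 7/60.
Normalising, the posterior is P(r = 1 | data) = 0, P(r = 2 | data) = 4/35, P(r = 3 | data) = 9/35, P(r = 4 | data) = 12/35, P(r = 5 | data) = 2/7.
Averaging over the posterior, P(yellow next | data) = (1)(4/35) + (2/3)(9/35) + (1/3)(12/35) + (0)(2/7) = 2/5.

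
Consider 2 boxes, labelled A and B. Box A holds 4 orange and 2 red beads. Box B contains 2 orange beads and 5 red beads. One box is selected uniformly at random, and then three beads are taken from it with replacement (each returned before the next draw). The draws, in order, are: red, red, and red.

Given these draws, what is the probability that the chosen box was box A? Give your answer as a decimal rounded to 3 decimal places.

For each hypothesis, P(data | H) works out to: P(data | box A) = (2/6)(2/6)(2/6) = 0.037037; P(data | box B) = (5/7)(5/7)(5/7) = 0.36443.
Multiplying each by its prior: 1/2 · 0.037037 = 0.018519, 1/2 · 0.36443 = 0.18222; these sum to 0.20073.
Therefore the posterior P(box A | data) = (0.018519) / (0.20073) = 0.092254.

0.092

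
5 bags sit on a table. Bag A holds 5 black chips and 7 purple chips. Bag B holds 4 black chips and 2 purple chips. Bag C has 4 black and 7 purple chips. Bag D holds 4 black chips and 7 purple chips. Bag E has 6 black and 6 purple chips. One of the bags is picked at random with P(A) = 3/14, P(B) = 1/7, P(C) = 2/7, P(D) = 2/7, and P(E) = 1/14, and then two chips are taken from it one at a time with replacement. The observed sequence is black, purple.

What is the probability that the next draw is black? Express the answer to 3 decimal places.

0.427

For each hypothesis, P(data | H) works out to: P(data | bag A) = (5/12)(7/12) = 0.24306; P(data | bag B) = (4/6)(2/6) = 0.22222; P(data | bag C) = (4/11)(7/11) = 0.2314; P(data | bag D) = (4/11)(7/11) = 0.2314; P(data | bag E) = (6/12)(6/12) = 0.25.
The prior-weighted likelihoods are 3/14 · 0.24306 = 0.052083, 1/7 · 0.22222 = 0.031746, 2/7 · 0.2314 = 0.066116, 2/7 · 0.2314 = 0.066116, 1/14 · 0.25 = 0.017857; these sum to 0.23392.
Dividing through by the total gives posterior P(bag A | data) = 0.22266, P(bag B | data) = 0.13571, P(bag C | data) = 0.28264, P(bag D | data) = 0.28264, P(bag E | data) = 0.076339.
The predictive probability is P(black next | data) = (5/12)(0.22266) + (2/3)(0.13571) + (4/11)(0.28264) + (4/11)(0.28264) + (1/2)(0.076339) = 0.42698.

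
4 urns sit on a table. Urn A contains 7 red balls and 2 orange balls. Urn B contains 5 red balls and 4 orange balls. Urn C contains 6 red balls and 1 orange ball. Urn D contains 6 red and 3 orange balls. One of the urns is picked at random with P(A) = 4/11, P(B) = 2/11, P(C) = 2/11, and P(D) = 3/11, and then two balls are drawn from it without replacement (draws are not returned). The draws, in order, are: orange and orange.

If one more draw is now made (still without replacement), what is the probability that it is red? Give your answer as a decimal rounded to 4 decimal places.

0.8114

Under each hypothesis, the probability of the observed sequence is: P(data | urn A) = (2/9)(1/8) = 1/36; P(data | urn B) = (4/9)(3/8) = 1/6; P(data | urn C) = (1/7)(0/6) = 0; P(data | urn D) = (3/9)(2/8) = 1/12.
The prior-weighted likelihoods are 4/11 · 1/36 = 1/99, 2/11 · 1/6 = 1/33, 2/11 · 0 = 0, 3/11 · 1/12 = 1/44; these sum to 25/396.
Normalising, the posterior is P(urn A | data) = 4/25, P(urn B | data) = 12/25, P(urn C | data) = 0, P(urn D | data) = 9/25.
The predictive probability is P(red next | data) = (1)(4/25) + (5/7)(12/25) + (6/7)(9/25) = 142/175.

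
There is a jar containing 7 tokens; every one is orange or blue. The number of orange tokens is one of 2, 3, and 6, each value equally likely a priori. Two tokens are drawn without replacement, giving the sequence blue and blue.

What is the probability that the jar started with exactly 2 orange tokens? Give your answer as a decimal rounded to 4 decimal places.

0.6250

The likelihood of the observed sequence under each hypothesis: P(data | r = 2) = (5/7)(4/6) = 10/21; P(data | r = 3) = (4/7)(3/6) = 2/7; P(data | r = 6) = (1/7)(0/6) = 0.
The prior-weighted likelihoods are 1/3 · 10/21 = 10/63, 1/3 · 2/7 = 2/21, 1/3 · 0 = 0; these sum to 16/63.
Therefore the posterior P(r = 2 | data) = (10/63) / (16/63) = 5/8.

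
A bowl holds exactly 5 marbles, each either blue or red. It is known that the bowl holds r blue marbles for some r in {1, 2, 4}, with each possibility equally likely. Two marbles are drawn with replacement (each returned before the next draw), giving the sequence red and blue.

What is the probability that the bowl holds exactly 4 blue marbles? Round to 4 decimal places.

The likelihood of the observed sequence under each hypothesis: P(data | r = 1) = (4/5)(1/5) = 4/25; P(data | r = 2) = (3/5)(2/5) = 6/25; P(data | r = 4) = (1/5)(4/5) = 4/25.
Multiplying each by its prior: 1/3 · 4/25 = 4/75, 1/3 · 6/25 = 2/25, 1/3 · 4/25 = 4/75; with total 14/75.
By Bayes' rule, P(r = 4 | data) = (4/75) / (14/75) = 2/7.

0.2857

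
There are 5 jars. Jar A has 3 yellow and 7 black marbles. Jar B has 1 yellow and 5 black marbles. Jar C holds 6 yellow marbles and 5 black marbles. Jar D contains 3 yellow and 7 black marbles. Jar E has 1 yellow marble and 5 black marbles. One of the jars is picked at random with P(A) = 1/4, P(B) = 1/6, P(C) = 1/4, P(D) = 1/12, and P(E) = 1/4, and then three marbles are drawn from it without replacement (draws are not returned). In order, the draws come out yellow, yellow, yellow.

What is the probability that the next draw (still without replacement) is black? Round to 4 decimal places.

0.6565

For each hypothesis, P(data | H) works out to: P(data | jar A) = (3/10)(2/9)(1/8) = 0.0083333; P(data | jar B) = (1/6)(0/5) = 0; P(data | jar C) = (6/11)(5/10)(4/9) = 0.12121; P(data | jar D) = (3/10)(2/9)(1/8) = 0.0083333; P(data | jar E) = (1/6)(0/5) = 0.
Multiplying each by its prior: 1/4 · 0.0083333 = 0.0020833, 1/6 · 0 = 0, 1/4 · 0.12121 = 0.030303, 1/12 · 0.0083333 = 0.00069444, 1/4 · 0 = 0; with total 0.033081.
Dividing through by the total gives posterior P(jar A | data) = 0.062977, P(jar B | data) = 0, P(jar C | data) = 0.91603, P(jar D | data) = 0.020992, P(jar E | data) = 0.
Averaging over the posterior, P(black next | data) = (1)(0.062977) + (5/8)(0.91603) + (1)(0.020992) = 0.65649.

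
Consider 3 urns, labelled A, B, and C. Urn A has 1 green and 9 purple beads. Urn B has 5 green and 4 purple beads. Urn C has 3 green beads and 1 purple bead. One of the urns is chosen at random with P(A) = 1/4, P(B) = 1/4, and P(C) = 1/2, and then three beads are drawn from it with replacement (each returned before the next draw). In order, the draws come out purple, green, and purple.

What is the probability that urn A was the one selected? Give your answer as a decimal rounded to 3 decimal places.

0.285

Compute the likelihood of the observed sequence for each case: P(data | urn A) = (9/10)(1/10)(9/10) = 0.081; P(data | urn B) = (4/9)(5/9)(4/9) = 0.10974; P(data | urn C) = (1/4)(3/4)(1/4) = 0.046875.
The prior-weighted likelihoods are 1/4 · 0.081 = 0.02025, 1/4 · 0.10974 = 0.027435, 1/2 · 0.046875 = 0.023438; summing to 0.071122.
By Bayes' rule, P(urn A | data) = (0.02025) / (0.071122) = 0.28472.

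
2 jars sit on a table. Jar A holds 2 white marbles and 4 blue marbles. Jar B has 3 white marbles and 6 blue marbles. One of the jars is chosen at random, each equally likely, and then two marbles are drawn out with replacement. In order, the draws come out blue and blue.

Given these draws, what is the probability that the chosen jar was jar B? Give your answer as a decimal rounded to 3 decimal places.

Compute the likelihood of the observed sequence for each case: P(data | jar A) = (4/6)(4/6) = 4/9; P(data | jar B) = (6/9)(6/9) = 4/9.
The prior-weighted likelihoods are 1/2 · 4/9 = 2/9, 1/2 · 4/9 = 2/9; summing to 4/9.
By Bayes' rule, P(jar B | data) = (2/9) / (4/9) = 1/2.

0.500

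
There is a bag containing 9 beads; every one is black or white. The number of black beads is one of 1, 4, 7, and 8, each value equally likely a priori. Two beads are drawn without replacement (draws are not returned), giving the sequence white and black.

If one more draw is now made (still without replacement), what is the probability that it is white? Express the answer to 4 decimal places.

0.4286

The likelihood of the observed sequence under each hypothesis: P(data | r = 1) = (8/9)(1/8) = 1/9; P(data | r = 4) = (5/9)(4/8) = 5/18; P(data | r = 7) = (2/9)(7/8) = 7/36; P(data | r = 8) = (1/9)(8/8) = 1/9.
Multiplying each by its prior: 1/4 · 1/9 = 1/36, 1/4 · 5/18 = 5/72, 1/4 · 7/36 = 7/144, 1/4 · 1/9 = 1/36; summing to 25/144.
Normalising, the posterior is P(r = 1 | data) = 4/25, P(r = 4 | data) = 2/5, P(r = 7 | data) = 7/25, P(r = 8 | data) = 4/25.
The predictive probability is P(white next | data) = (1)(4/25) + (4/7)(2/5) + (1/7)(7/25) + (0)(4/25) = 3/7.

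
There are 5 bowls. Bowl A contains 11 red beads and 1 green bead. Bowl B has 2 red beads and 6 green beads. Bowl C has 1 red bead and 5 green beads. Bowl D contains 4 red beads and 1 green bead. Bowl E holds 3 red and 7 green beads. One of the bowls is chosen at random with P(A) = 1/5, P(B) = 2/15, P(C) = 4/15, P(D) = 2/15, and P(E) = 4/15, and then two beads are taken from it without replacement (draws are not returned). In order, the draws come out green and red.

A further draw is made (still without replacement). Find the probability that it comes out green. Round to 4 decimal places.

0.6436

For each hypothesis, P(data | H) works out to: P(data | bowl A) = (1/12)(11/11) = 1/12; P(data | bowl B) = (6/8)(2/7) = 3/14; P(data | bowl C) = (5/6)(1/5) = 1/6; P(data | bowl D) = (1/5)(4/4) = 1/5; P(data | bowl E) = (7/10)(3/9) = 7/30.
Weighting by the prior gives 1/5 · 1/12 = 1/60, 2/15 · 3/14 = 1/35, 4/15 · 1/6 = 2/45, 2/15 · 1/5 = 2/75, 4/15 · 7/30 = 14/225; these sum to 5/28.
Dividing through by the total gives posterior P(bowl A | data) = 0.093333, P(bowl B | data) = 0.16, P(bowl C | data) = 0.24889, P(bowl D | data) = 0.14933, P(bowl E | data) = 0.34844.
Averaging over the posterior, P(green next | data) = (0)(0.093333) + (5/6)(0.16) + (1)(0.24889) + (0)(0.14933) + (3/4)(0.34844) = 0.64356.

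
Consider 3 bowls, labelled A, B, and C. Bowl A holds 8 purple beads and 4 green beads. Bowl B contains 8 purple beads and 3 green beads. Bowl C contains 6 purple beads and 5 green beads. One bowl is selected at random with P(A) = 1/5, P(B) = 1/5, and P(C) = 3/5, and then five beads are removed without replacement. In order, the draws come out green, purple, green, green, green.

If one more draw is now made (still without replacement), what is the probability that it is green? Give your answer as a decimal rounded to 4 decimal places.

Under each hypothesis, the probability of the observed sequence is: P(data | bowl A) = (4/12)(8/11)(3/10)(2/9)(1/8) = 0.0020202; P(data | bowl B) = (3/11)(8/10)(2/9)(1/8)(0/7) = 0; P(data | bowl C) = (5/11)(6/10)(4/9)(3/8)(2/7) = 0.012987.
Weighting by the prior gives 1/5 · 0.0020202 = 0.00040404, 1/5 · 0 = 0, 3/5 · 0.012987 = 0.0077922; summing to 0.0081962.
The posterior is then P(bowl A | data) = 0.049296, P(bowl B | data) = 0, P(bowl C | data) = 0.9507.
So P(green next | data) = Σ P(green next | H) P(H | data) = (0)(0.049296) + (1/6)(0.9507) = 0.15845.

0.1585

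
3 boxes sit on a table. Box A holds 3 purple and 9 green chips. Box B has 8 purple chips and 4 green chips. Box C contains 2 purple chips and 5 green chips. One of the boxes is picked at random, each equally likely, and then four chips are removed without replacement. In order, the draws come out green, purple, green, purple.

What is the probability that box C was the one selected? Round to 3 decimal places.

0.339

Compute the likelihood of the observed sequence for each case: P(data | box A) = (9/12)(3/11)(8/10)(2/9) = 0.036364; P(data | box B) = (4/12)(8/11)(3/10)(7/9) = 0.056566; P(data | box C) = (5/7)(2/6)(4/5)(1/4) = 0.047619.
Multiplying each by its prior: 1/3 · 0.036364 = 0.012121, 1/3 · 0.056566 = 0.018855, 1/3 · 0.047619 = 0.015873; with total 0.046849.
By Bayes' rule, P(box C | data) = (0.015873) / (0.046849) = 0.33881.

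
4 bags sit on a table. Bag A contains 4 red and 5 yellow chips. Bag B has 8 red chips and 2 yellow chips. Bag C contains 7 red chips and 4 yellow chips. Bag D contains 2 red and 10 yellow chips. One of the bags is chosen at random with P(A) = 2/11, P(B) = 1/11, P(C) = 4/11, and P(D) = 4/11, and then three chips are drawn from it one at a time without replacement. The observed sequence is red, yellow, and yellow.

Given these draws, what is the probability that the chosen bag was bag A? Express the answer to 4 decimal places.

0.2593

Under each hypothesis, the probability of the observed sequence is: P(data | bag A) = (4/9)(5/8)(4/7) = 0.15873; P(data | bag B) = (8/10)(2/9)(1/8) = 0.022222; P(data | bag C) = (7/11)(4/10)(3/9) = 0.084848; P(data | bag D) = (2/12)(10/11)(9/10) = 0.13636.
Multiplying each by its prior: 2/11 · 0.15873 = 0.02886, 1/11 · 0.022222 = 0.0020202, 4/11 · 0.084848 = 0.030854, 4/11 · 0.13636 = 0.049587; summing to 0.11132.
So P(bag A | data) = (0.02886) / (0.11132) = 0.25925.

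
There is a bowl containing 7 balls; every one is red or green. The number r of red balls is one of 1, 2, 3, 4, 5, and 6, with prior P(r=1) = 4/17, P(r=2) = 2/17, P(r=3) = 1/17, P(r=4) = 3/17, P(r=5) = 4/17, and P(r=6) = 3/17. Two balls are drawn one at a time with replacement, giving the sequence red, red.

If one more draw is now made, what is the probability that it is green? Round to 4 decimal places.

0.2847

The likelihood of the observed sequence under each hypothesis: P(data | r = 1) = (1/7)(1/7) = 1/49; P(data | r = 2) = (2/7)(2/7) = 4/49; P(data | r = 3) = (3/7)(3/7) = 9/49; P(data | r = 4) = (4/7)(4/7) = 16/49; P(data | r = 5) = (5/7)(5/7) = 25/49; P(data | r = 6) = (6/7)(6/7) = 36/49.
Weighting by the prior gives 4/17 · 1/49 = 4/833, 2/17 · 4/49 = 8/833, 1/17 · 9/49 = 9/833, 3/17 · 16/49 = 48/833, 4/17 · 25/49 = 100/833, 3/17 · 36/49 = 108/833; summing to 277/833.
Dividing through by the total gives posterior P(r = 1 | data) = 0.01444, P(r = 2 | data) = 0.028881, P(r = 3 | data) = 0.032491, P(r = 4 | data) = 0.17329, P(r = 5 | data) = 0.36101, P(r = 6 | data) = 0.38989.
The predictive probability is P(green next | data) = (6/7)(0.01444) + (5/7)(0.028881) + (4/7)(0.032491) + (3/7)(0.17329) + (2/7)(0.36101) + (1/7)(0.38989) = 0.28468.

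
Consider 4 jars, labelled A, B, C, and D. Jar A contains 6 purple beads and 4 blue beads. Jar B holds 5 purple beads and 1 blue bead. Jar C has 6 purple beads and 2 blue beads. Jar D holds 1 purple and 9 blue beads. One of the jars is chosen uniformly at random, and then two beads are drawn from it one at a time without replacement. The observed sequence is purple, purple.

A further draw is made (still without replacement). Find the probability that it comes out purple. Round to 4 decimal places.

Under each hypothesis, the probability of the observed sequence is: P(data | jar A) = (6/10)(5/9) = 1/3; P(data | jar B) = (5/6)(4/5) = 2/3; P(data | jar C) = (6/8)(5/7) = 15/28; P(data | jar D) = (1/10)(0/9) = 0.
Weighting by the prior gives 1/4 · 1/3 = 1/12, 1/4 · 2/3 = 1/6, 1/4 · 15/28 = 15/112, 1/4 · 0 = 0; with total 43/112.
Normalising, the posterior is P(jar A | data) = 28/129, P(jar B | data) = 56/129, P(jar C | data) = 15/43, P(jar D | data) = 0.
Averaging over the posterior, P(purple next | data) = (1/2)(28/129) + (3/4)(56/129) + (2/3)(15/43) = 2/3.

0.6667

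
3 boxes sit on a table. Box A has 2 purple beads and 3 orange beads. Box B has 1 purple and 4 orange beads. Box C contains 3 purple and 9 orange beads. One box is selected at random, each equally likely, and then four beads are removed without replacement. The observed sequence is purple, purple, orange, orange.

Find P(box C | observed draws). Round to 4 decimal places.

0.2667

Compute the likelihood of the observed sequence for each case: P(data | box A) = (2/5)(1/4)(3/3)(2/2) = 1/10; P(data | box B) = (1/5)(0/4) = 0; P(data | box C) = (3/12)(2/11)(9/10)(8/9) = 2/55.
The prior-weighted likelihoods are 1/3 · 1/10 = 1/30, 1/3 · 0 = 0, 1/3 · 2/55 = 2/165; summing to 1/22.
Therefore the posterior P(box C | data) = (2/165) / (1/22) = 4/15.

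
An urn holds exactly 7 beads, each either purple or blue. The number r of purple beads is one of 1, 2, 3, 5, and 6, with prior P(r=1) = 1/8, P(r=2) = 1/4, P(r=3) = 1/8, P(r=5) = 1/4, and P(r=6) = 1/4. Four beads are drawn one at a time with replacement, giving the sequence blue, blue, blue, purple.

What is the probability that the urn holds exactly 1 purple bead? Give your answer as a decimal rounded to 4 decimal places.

The likelihood of the observed sequence under each hypothesis: P(data | r = 1) = (6/7)(6/7)(6/7)(1/7) = 0.089963; P(data | r = 2) = (5/7)(5/7)(5/7)(2/7) = 0.10412; P(data | r = 3) = (4/7)(4/7)(4/7)(3/7) = 0.079967; P(data | r = 5) = (2/7)(2/7)(2/7)(5/7) = 0.01666; P(data | r = 6) = (1/7)(1/7)(1/7)(6/7) = 0.002499.
Weighting by the prior gives 1/8 · 0.089963 = 0.011245, 1/4 · 0.10412 = 0.026031, 1/8 · 0.079967 = 0.0099958, 1/4 · 0.01666 = 0.0041649, 1/4 · 0.002499 = 0.00062474; summing to 0.052062.
Therefore the posterior P(r = 1 | data) = (0.011245) / (0.052062) = 0.216.

0.2160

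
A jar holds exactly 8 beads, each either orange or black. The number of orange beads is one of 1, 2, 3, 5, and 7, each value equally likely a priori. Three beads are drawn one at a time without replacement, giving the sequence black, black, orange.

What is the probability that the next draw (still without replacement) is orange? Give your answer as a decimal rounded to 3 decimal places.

The likelihood of the observed sequence under each hypothesis: P(data | r = 1) = (7/8)(6/7)(1/6) = 1/8; P(data | r = 2) = (6/8)(5/7)(2/6) = 5/28; P(data | r = 3) = (5/8)(4/7)(3/6) = 5/28; P(data | r = 5) = (3/8)(2/7)(5/6) = 5/56; P(data | r = 7) = (1/8)(0/7) = 0.
Multiplying each by its prior: 1/5 · 1/8 = 1/40, 1/5 · 5/28 = 1/28, 1/5 · 5/28 = 1/28, 1/5 · 5/56 = 1/56, 1/5 · 0 = 0; with total 4/35.
The posterior is then P(r = 1 | data) = 7/32, P(r = 2 | data) = 5/16, P(r = 3 | data) = 5/16, P(r = 5 | data) = 5/32, P(r = 7 | data) = 0.
Averaging over the posterior, P(orange next | data) = (0)(7/32) + (1/5)(5/16) + (2/5)(5/16) + (4/5)(5/32) = 5/16.

0.313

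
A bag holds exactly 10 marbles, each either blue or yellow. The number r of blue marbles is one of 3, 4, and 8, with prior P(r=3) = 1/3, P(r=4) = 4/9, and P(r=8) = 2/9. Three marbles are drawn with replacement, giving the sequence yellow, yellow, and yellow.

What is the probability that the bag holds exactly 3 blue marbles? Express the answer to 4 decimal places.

Compute the likelihood of the observed sequence for each case: P(data | r = 3) = (7/10)(7/10)(7/10) = 0.343; P(data | r = 4) = (6/10)(6/10)(6/10) = 0.216; P(data | r = 8) = (2/10)(2/10)(2/10) = 0.008.
Weighting by the prior gives 1/3 · 0.343 = 0.11433, 4/9 · 0.216 = 0.096, 2/9 · 0.008 = 0.0017778; these sum to 0.21211.
Hence P(r = 3 | data) = (0.11433) / (0.21211) = 0.53903.

0.5390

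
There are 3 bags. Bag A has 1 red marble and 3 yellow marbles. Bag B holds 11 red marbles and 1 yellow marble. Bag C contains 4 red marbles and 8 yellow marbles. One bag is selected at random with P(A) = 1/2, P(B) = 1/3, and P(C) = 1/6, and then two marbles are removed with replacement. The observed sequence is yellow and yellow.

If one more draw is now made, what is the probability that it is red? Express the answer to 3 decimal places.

The likelihood of the observed sequence under each hypothesis: P(data | bag A) = (3/4)(3/4) = 9/16; P(data | bag B) = (1/12)(1/12) = 1/144; P(data | bag C) = (8/12)(8/12) = 4/9.
Multiplying each by its prior: 1/2 · 9/16 = 9/32, 1/3 · 1/144 = 1/432, 1/6 · 4/9 = 2/27; with total 103/288.
Normalising, the posterior is P(bag A | data) = 0.78641, P(bag B | data) = 0.0064725, P(bag C | data) = 0.20712.
Averaging over the posterior, P(red next | data) = (1/4)(0.78641) + (11/12)(0.0064725) + (1/3)(0.20712) = 0.27157.

0.272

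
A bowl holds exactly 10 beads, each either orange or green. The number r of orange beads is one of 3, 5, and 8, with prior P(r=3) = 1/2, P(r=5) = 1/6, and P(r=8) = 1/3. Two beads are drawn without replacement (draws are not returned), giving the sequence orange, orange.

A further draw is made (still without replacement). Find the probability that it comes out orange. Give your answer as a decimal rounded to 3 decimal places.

0.625

For each hypothesis, P(data | H) works out to: P(data | r = 3) = (3/10)(2/9) = 1/15; P(data | r = 5) = (5/10)(4/9) = 2/9; P(data | r = 8) = (8/10)(7/9) = 28/45.
Multiplying each by its prior: 1/2 · 1/15 = 1/30, 1/6 · 2/9 = 1/27, 1/3 · 28/45 = 28/135; summing to 5/18.
Normalising, the posterior is P(r = 3 | data) = 3/25, P(r = 5 | data) = 2/15, P(r = 8 | data) = 56/75.
The predictive probability is P(orange next | data) = (1/8)(3/25) + (3/8)(2/15) + (3/4)(56/75) = 5/8.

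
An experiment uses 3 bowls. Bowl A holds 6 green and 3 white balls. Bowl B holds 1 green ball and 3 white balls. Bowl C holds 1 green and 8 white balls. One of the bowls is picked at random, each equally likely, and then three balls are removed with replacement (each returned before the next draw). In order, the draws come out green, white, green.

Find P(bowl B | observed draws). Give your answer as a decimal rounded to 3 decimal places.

0.228

Compute the likelihood of the observed sequence for each case: P(data | bowl A) = (6/9)(3/9)(6/9) = 0.14815; P(data | bowl B) = (1/4)(3/4)(1/4) = 0.046875; P(data | bowl C) = (1/9)(8/9)(1/9) = 0.010974.
Multiplying each by its prior: 1/3 · 0.14815 = 0.049383, 1/3 · 0.046875 = 0.015625, 1/3 · 0.010974 = 0.003658; summing to 0.068666.
Hence P(bowl B | data) = (0.015625) / (0.068666) = 0.22755.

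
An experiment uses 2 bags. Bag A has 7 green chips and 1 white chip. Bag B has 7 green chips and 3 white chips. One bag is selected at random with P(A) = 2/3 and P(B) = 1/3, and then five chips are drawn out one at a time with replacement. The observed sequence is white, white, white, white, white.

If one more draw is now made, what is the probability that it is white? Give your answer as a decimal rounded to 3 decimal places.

0.296

Under each hypothesis, the probability of the observed sequence is: P(data | bag A) = (1/8)(1/8)(1/8)(1/8)(1/8) = 3.0518e-05; P(data | bag B) = (3/10)(3/10)(3/10)(3/10)(3/10) = 0.00243.
Weighting by the prior gives 2/3 · 3.0518e-05 = 2.0345e-05, 1/3 · 0.00243 = 0.00081; these sum to 0.00083035.
Dividing through by the total gives posterior P(bag A | data) = 0.024502, P(bag B | data) = 0.9755.
Averaging over the posterior, P(white next | data) = (1/8)(0.024502) + (3/10)(0.9755) = 0.29571.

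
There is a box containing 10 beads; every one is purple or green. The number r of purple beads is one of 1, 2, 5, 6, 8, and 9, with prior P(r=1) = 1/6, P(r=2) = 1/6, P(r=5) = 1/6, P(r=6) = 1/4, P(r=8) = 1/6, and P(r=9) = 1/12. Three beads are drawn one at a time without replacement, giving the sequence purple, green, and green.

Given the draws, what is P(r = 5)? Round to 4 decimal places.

0.2451

The likelihood of the observed sequence under each hypothesis: P(data | r = 1) = (1/10)(9/9)(8/8) = 1/10; P(data | r = 2) = (2/10)(8/9)(7/8) = 7/45; P(data | r = 5) = (5/10)(5/9)(4/8) = 5/36; P(data | r = 6) = (6/10)(4/9)(3/8) = 1/10; P(data | r = 8) = (8/10)(2/9)(1/8) = 1/45; P(data | r = 9) = (9/10)(1/9)(0/8) = 0.
Multiplying each by its prior: 1/6 · 1/10 = 1/60, 1/6 · 7/45 = 7/270, 1/6 · 5/36 = 5/216, 1/4 · 1/10 = 1/40, 1/6 · 1/45 = 1/270, 1/12 · 0 = 0; with total 17/180.
Therefore the posterior P(r = 5 | data) = (5/216) / (17/180) = 25/102.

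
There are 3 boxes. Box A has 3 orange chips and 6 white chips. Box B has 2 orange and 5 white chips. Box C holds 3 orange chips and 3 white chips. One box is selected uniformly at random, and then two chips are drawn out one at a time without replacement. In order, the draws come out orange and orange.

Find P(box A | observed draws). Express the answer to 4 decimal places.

0.2518

The likelihood of the observed sequence under each hypothesis: P(data | box A) = (3/9)(2/8) = 0.083333; P(data | box B) = (2/7)(1/6) = 0.047619; P(data | box C) = (3/6)(2/5) = 0.2.
Multiplying each by its prior: 1/3 · 0.083333 = 0.027778, 1/3 · 0.047619 = 0.015873, 1/3 · 0.2 = 0.066667; with total 0.11032.
Therefore the posterior P(box A | data) = (0.027778) / (0.11032) = 0.2518.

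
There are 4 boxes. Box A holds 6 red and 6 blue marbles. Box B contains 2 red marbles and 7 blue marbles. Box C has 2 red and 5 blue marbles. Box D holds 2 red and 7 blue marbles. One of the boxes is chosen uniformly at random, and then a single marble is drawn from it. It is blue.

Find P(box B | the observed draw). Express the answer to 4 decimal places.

The likelihood of this draw under each hypothesis: P(data | box A) = (6/12) = 1/2; P(data | box B) = (7/9) = 7/9; P(data | box C) = (5/7) = 5/7; P(data | box D) = (7/9) = 7/9.
Weighting by the prior gives 1/4 · 1/2 = 1/8, 1/4 · 7/9 = 7/36, 1/4 · 5/7 = 5/28, 1/4 · 7/9 = 7/36; summing to 349/504.
So P(box B | data) = (7/36) / (349/504) = 98/349.

0.2808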